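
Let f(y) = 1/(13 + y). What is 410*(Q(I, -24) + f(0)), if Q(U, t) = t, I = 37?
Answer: -127510/13 ≈ -9808.5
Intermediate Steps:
410*(Q(I, -24) + f(0)) = 410*(-24 + 1/(13 + 0)) = 410*(-24 + 1/13) = 410*(-311/13) = -127510/13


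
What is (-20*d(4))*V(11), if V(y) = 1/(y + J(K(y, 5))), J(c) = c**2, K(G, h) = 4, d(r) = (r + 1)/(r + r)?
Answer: -25/54 ≈ -0.46296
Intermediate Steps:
d(r) = (1 + r)/(2*r) (d(r) = (1 + r)/((2*r)) = (1 + r)*(1/(2*r)) = (1 + r)/(2*r))
V(y) = 1/(16 + y) (V(y) = 1/(y + 4**2) = 1/(y + 16) = 1/(16 + y))
(-20*d(4))*V(11) = (-10*(1 + 4)/4)/(16 + 11) = -10*5/4/27 = -20*5/8*(1/27) = -25/2*1/27 = -25/54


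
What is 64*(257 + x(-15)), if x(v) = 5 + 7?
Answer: 17216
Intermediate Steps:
x(v) = 12
64*(257 + x(-15)) = 64*(257 + 12) = 64*269 = 17216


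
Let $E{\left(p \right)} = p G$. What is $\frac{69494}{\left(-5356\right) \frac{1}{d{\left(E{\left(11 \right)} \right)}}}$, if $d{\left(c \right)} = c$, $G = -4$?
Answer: $\frac{764434}{1339} \approx 570.9$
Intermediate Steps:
$E{\left(p \right)} = - 4 p$ ($E{\left(p \right)} = p \left(-4\right) = - 4 p$)
$\frac{69494}{\left(-5356\right) \frac{1}{d{\left(E{\left(11 \right)} \right)}}} = \frac{69494}{\left(-5356\right) \frac{1}{\left(-4\right) 11}} = \frac{69494}{\left(-5356\right) \frac{1}{-44}} = \frac{69494}{\left(-5356\right) \left(- \frac{1}{44}\right)} = \frac{69494}{\frac{1339}{11}} = 69494 \cdot \frac{11}{1339} = \frac{764434}{1339}$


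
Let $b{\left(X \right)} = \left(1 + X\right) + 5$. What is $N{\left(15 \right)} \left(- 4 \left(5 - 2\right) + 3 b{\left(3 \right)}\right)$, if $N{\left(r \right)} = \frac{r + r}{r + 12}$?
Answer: $\frac{50}{3} \approx 16.667$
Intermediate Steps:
$N{\left(r \right)} = \frac{2 r}{12 + r}$
$b{\left(X \right)} = 6 + X$
$N{\left(15 \right)} \left(- 4 \left(5 - 2\right) + 3 b{\left(3 \right)}\right) = 2 \cdot 15 \frac{1}{12 + 15} \left(- 4 \left(5 - 2\right) + 3 \left(6 + 3\right)\right) = 2 \cdot 15 \cdot \frac{1}{27} \left(\left(-4\right) 3 + 3 \cdot 9\right) = 2 \cdot 15 \cdot \frac{1}{27} \left(-12 + 27\right) = \frac{10}{9} \cdot 15 = \frac{50}{3}$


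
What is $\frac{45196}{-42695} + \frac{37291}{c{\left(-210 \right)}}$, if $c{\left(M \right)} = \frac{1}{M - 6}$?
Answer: $- \frac{343902122116}{42695} \approx -8.0549 \cdot 10^{6}$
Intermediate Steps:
$c{\left(M \right)} = \frac{1}{-6 + M}$
$\frac{45196}{-42695} + \frac{37291}{c{\left(-210 \right)}} = \frac{45196}{-42695} + \frac{37291}{\frac{1}{-6 - 210}} = 45196 \left(- \frac{1}{42695}\right) + \frac{37291}{\frac{1}{-216}} = - \frac{45196}{42695} + \frac{37291}{- \frac{1}{216}} = - \frac{45196}{42695} + 37291 \left(-216\right) = - \frac{45196}{42695} - 8054856 = - \frac{343902122116}{42695}$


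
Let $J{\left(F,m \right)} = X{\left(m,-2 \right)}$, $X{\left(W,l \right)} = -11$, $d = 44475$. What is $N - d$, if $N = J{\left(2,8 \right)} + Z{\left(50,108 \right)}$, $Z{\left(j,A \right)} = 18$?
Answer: $-44468$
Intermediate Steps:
$J{\left(F,m \right)} = -11$
$N = 7$ ($N = -11 + 18 = 7$)
$N - d = 7 - 44475 = -44468$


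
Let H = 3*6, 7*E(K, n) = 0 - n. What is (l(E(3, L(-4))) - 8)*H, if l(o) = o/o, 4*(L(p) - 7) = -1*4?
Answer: -126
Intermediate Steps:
L(p) = 6 (L(p) = 7 + (-1*4)/4 = 7 + (¼)*(-4) = 7 - 1 = 6)
E(K, n) = -n/7 (E(K, n) = (0 - n)/7 = (-n)/7 = -n/7)
l(o) = 1
H = 18
(l(E(3, L(-4))) - 8)*H = (1 - 8)*18 = -7*18 = -126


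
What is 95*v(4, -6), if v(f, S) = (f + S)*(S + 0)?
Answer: 1140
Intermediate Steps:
v(f, S) = S*(S + f) (v(f, S) = (S + f)*S = S*(S + f))
95*v(4, -6) = 95*(-6*(-6 + 4)) = 95*(-6*(-2)) = 95*12 = 1140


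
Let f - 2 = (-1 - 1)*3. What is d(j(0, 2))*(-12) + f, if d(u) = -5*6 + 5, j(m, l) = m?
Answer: 296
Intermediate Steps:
f = -4 (f = 2 + (-1 - 1)*3 = 2 - 2*3 = 2 - 6 = -4)
d(u) = -25 (d(u) = -30 + 5 = -25)
d(j(0, 2))*(-12) + f = -25*(-12) - 4 = 300 - 4 = 296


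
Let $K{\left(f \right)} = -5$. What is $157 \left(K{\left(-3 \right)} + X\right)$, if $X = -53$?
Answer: $-9106$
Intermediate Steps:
$157 \left(K{\left(-3 \right)} + X\right) = 157 \left(-5 - 53\right) = 157 \left(-58\right) = -9106$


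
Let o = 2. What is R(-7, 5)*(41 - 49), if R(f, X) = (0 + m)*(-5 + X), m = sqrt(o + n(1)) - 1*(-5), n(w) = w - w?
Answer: 0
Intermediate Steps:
n(w) = 0
m = 5 + sqrt(2) (m = sqrt(2 + 0) - 1*(-5) = sqrt(2) + 5 = 5 + sqrt(2) ≈ 6.4142)
R(f, X) = (-5 + X)*(5 + sqrt(2)) (R(f, X) = (0 + (5 + sqrt(2)))*(-5 + X) = (5 + sqrt(2))*(-5 + X) = (-5 + X)*(5 + sqrt(2)))
R(-7, 5)*(41 - 49) = ((-5 + 5)*(5 + sqrt(2)))*(41 - 49) = (0*(5 + sqrt(2)))*(-8) = 0*(-8) = 0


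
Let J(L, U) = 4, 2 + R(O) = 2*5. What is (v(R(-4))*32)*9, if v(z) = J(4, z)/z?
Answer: 144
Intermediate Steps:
R(O) = 8 (R(O) = -2 + 2*5 = -2 + 10 = 8)
v(z) = 4/z
(v(R(-4))*32)*9 = ((4/8)*32)*9 = ((4*(1/8))*32)*9 = ((1/2)*32)*9 = 16*9 = 144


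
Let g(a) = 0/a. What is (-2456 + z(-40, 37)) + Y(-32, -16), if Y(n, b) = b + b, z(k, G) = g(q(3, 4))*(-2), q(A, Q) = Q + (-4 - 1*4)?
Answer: -2488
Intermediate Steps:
q(A, Q) = -8 + Q (q(A, Q) = Q + (-4 - 4) = Q - 8 = -8 + Q)
g(a) = 0
z(k, G) = 0 (z(k, G) = 0*(-2) = 0)
Y(n, b) = 2*b
(-2456 + z(-40, 37)) + Y(-32, -16) = (-2456 + 0) + 2*(-16) = -2456 - 32 = -2488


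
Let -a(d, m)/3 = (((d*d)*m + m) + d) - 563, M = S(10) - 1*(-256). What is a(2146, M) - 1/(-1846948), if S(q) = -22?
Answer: -5971067048962283/1846948 ≈ -3.2329e+9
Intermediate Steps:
M = 234 (M = -22 - 1*(-256) = -22 + 256 = 234)
a(d, m) = 1689 - 3*d - 3*m - 3*m*d**2 (a(d, m) = -3*((((d*d)*m + m) + d) - 563) = -3*(((d**2*m + m) + d) - 563) = -3*(((m*d**2 + m) + d) - 563) = -3*(((m + m*d**2) + d) - 563) = -3*((d + m + m*d**2) - 563) = -3*(-563 + d + m + m*d**2) = 1689 - 3*d - 3*m - 3*m*d**2)
a(2146, M) - 1/(-1846948) = (1689 - 3*2146 - 3*234 - 3*234*2146**2) - 1/(-1846948) = (1689 - 6438 - 702 - 3*234*4605316) - 1*(-1/1846948) = (1689 - 6438 - 702 - 3232931832) + 1/1846948 = -3232937283 + 1/1846948 = -5971067048962283/1846948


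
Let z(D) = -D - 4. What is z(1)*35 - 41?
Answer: -216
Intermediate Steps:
z(D) = -4 - D
z(1)*35 - 41 = (-4 - 1*1)*35 - 41 = (-4 - 1)*35 - 41 = -5*35 - 41 = -175 - 41 = -216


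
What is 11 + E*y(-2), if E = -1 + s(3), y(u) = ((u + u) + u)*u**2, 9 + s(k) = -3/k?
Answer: 275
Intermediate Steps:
s(k) = -9 - 3/k
y(u) = 3*u**3 (y(u) = (2*u + u)*u**2 = (3*u)*u**2 = 3*u**3)
E = -11 (E = -1 + (-9 - 3/3) = -1 + (-9 - 3*1/3) = -1 + (-9 - 1) = -1 - 10 = -11)
11 + E*y(-2) = 11 - 33*(-2)**3 = 11 - 33*(-8) = 11 - 11*(-24) = 11 + 264 = 275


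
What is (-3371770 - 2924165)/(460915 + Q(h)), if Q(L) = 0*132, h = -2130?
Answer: -1259187/92183 ≈ -13.660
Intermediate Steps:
Q(L) = 0
(-3371770 - 2924165)/(460915 + Q(h)) = (-3371770 - 2924165)/(460915 + 0) = -6295935/460915 = -6295935*1/460915 = -1259187/92183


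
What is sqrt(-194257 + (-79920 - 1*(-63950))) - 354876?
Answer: -354876 + I*sqrt(210227) ≈ -3.5488e+5 + 458.51*I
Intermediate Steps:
sqrt(-194257 + (-79920 - 1*(-63950))) - 354876 = sqrt(-194257 + (-79920 + 63950)) - 354876 = sqrt(-194257 - 15970) - 354876 = sqrt(-210227) - 354876 = I*sqrt(210227) - 354876 = -354876 + I*sqrt(210227)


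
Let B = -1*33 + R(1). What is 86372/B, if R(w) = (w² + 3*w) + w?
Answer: -21593/7 ≈ -3084.7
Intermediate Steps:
R(w) = w² + 4*w
B = -28 (B = -1*33 + 1*(4 + 1) = -33 + 1*5 = -33 + 5 = -28)
86372/B = 86372/(-28) = 86372*(-1/28) = -21593/7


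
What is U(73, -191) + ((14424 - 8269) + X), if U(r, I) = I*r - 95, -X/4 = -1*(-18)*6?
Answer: -8315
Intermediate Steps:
X = -432 (X = -4*(-1*(-18))*6 = -72*6 = -4*108 = -432)
U(r, I) = -95 + I*r
U(73, -191) + ((14424 - 8269) + X) = (-95 - 191*73) + ((14424 - 8269) - 432) = (-95 - 13943) + (6155 - 432) = -14038 + 5723 = -8315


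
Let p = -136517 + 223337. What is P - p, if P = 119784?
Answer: 32964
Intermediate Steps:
p = 86820
P - p = 119784 - 1*86820 = 119784 - 86820 = 32964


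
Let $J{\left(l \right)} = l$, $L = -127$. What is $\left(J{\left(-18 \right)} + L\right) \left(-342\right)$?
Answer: $49590$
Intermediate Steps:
$\left(J{\left(-18 \right)} + L\right) \left(-342\right) = \left(-18 - 127\right) \left(-342\right) = \left(-145\right) \left(-342\right) = 49590$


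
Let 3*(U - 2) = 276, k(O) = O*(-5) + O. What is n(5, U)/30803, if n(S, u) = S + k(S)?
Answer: -15/30803 ≈ -0.00048697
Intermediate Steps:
k(O) = -4*O (k(O) = -5*O + O = -4*O)
U = 94 (U = 2 + (1/3)*276 = 2 + 92 = 94)
n(S, u) = -3*S (n(S, u) = S - 4*S = -3*S)
n(5, U)/30803 = -3*5/30803 = -15*1/30803 = -15/30803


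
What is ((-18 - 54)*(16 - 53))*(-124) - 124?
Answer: -330460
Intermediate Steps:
((-18 - 54)*(16 - 53))*(-124) - 124 = -72*(-37)*(-124) - 124 = 2664*(-124) - 124 = -330336 - 124 = -330460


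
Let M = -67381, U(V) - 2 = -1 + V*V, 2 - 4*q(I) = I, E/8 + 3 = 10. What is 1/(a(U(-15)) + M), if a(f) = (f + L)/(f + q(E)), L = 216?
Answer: -25/1684473 ≈ -1.4841e-5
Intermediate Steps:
E = 56 (E = -24 + 8*10 = -24 + 80 = 56)
q(I) = 1/2 - I/4
U(V) = 1 + V**2 (U(V) = 2 + (-1 + V*V) = 2 + (-1 + V**2) = 1 + V**2)
a(f) = (216 + f)/(-27/2 + f) (a(f) = (f + 216)/(f + (1/2 - 1/4*56)) = (216 + f)/(f + (1/2 - 14)) = (216 + f)/(f - 27/2) = (216 + f)/(-27/2 + f))
1/(a(U(-15)) + M) = 1/(2*(216 + (1 + (-15)**2))/(-27 + 2*(1 + (-15)**2)) - 67381) = 1/(2*(216 + (1 + 225))/(-27 + 2*(1 + 225)) - 67381) = 1/(2*(216 + 226)/(-27 + 2*226) - 67381) = 1/(2*442/(-27 + 452) - 67381) = 1/(2*442/425 - 67381) = 1/(2*(1/425)*442 - 67381) = 1/(52/25 - 67381) = 1/(-1684473/25) = -25/1684473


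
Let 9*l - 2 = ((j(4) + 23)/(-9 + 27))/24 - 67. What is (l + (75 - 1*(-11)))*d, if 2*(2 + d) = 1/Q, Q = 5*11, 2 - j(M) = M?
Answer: -7453519/47520 ≈ -156.85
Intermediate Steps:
j(M) = 2 - M
Q = 55
l = -9353/1296 (l = 2/9 + ((((2 - 1*4) + 23)/(-9 + 27))/24 - 67)/9 = 2/9 + ((((2 - 4) + 23)/18)*(1/24) - 67)/9 = 2/9 + (((-2 + 23)*(1/18))*(1/24) - 67)/9 = 2/9 + ((21*(1/18))*(1/24) - 67)/9 = 2/9 + ((7/6)*(1/24) - 67)/9 = 2/9 + (7/144 - 67)/9 = 2/9 + (⅑)*(-9641/144) = 2/9 - 9641/1296 = -9353/1296 ≈ -7.2168)
d = -219/110 (d = -2 + (½)/55 = -2 + (½)*(1/55) = -2 + 1/110 = -219/110 ≈ -1.9909)
(l + (75 - 1*(-11)))*d = (-9353/1296 + (75 - 1*(-11)))*(-219/110) = (-9353/1296 + (75 + 11))*(-219/110) = (-9353/1296 + 86)*(-219/110) = (102103/1296)*(-219/110) = -7453519/47520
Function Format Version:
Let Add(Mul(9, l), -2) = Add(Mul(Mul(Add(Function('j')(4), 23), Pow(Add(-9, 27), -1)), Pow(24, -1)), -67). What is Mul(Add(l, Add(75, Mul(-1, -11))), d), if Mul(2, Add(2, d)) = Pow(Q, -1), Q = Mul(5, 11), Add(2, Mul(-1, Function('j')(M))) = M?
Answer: Rational(-7453519, 47520) ≈ -156.85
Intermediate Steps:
Function('j')(M) = Add(2, Mul(-1, M))
Q = 55
l = Rational(-9353, 1296) (l = Add(Rational(2, 9), Mul(Rational(1, 9), Add(Mul(Mul(Add(Add(2, Mul(-1, 4)), 23), Pow(Add(-9, 27), -1)), Pow(24, -1)), -67))) = Add(Rational(2, 9), Mul(Rational(1, 9), Add(Mul(Mul(Add(Add(2, -4), 23), Pow(18, -1)), Rational(1, 24)), -67))) = Add(Rational(2, 9), Mul(Rational(1, 9), Add(Mul(Mul(Add(-2, 23), Rational(1, 18)), Rational(1, 24)), -67))) = Add(Rational(2, 9), Mul(Rational(1, 9), Add(Mul(Mul(21, Rational(1, 18)), Rational(1, 24)), -67))) = Add(Rational(2, 9), Mul(Rational(1, 9), Add(Mul(Rational(7, 6), Rational(1, 24)), -67))) = Add(Rational(2, 9), Mul(Rational(1, 9), Add(Rational(7, 144), -67))) = Add(Rational(2, 9), Mul(Rational(1, 9), Rational(-9641, 144))) = Add(Rational(2, 9), Rational(-9641, 1296)) = Rational(-9353, 1296) ≈ -7.2168)
d = Rational(-219, 110) (d = Add(-2, Mul(Rational(1, 2), Pow(55, -1))) = Add(-2, Mul(Rational(1, 2), Rational(1, 55))) = Add(-2, Rational(1, 110)) = Rational(-219, 110) ≈ -1.9909)
Mul(Add(l, Add(75, Mul(-1, -11))), d) = Mul(Add(Rational(-9353, 1296), Add(75, Mul(-1, -11))), Rational(-219, 110)) = Mul(Add(Rational(-9353, 1296), Add(75, 11)), Rational(-219, 110)) = Mul(Add(Rational(-9353, 1296), 86), Rational(-219, 110)) = Mul(Rational(102103, 1296), Rational(-219, 110)) = Rational(-7453519, 47520)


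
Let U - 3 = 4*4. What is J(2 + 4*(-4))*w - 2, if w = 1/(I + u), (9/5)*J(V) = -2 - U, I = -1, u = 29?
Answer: -29/12 ≈ -2.4167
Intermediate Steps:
U = 19 (U = 3 + 4*4 = 3 + 16 = 19)
J(V) = -35/3 (J(V) = 5*(-2 - 1*19)/9 = 5*(-2 - 19)/9 = (5/9)*(-21) = -35/3)
w = 1/28 (w = 1/(-1 + 29) = 1/28 ≈ 0.035714)
J(2 + 4*(-4))*w - 2 = -35/3*1/28 - 2 = -5/12 - 2 = -29/12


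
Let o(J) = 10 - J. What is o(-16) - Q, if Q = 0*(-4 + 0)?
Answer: 26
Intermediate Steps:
Q = 0 (Q = 0*(-4) = 0)
o(-16) - Q = (10 - 1*(-16)) - 1*0 = (10 + 16) + 0 = 26 + 0 = 26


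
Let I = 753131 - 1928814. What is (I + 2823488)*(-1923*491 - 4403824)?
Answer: -8812489152685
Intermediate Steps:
I = -1175683
(I + 2823488)*(-1923*491 - 4403824) = (-1175683 + 2823488)*(-1923*491 - 4403824) = 1647805*(-944193 - 4403824) = 1647805*(-5348017) = -8812489152685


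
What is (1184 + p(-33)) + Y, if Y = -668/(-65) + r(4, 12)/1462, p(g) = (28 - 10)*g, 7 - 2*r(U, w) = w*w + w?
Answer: 114078947/190060 ≈ 600.23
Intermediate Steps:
r(U, w) = 7/2 - w/2 - w**2/2 (r(U, w) = 7/2 - (w*w + w)/2 = 7/2 - (w**2 + w)/2 = 7/2 - (w + w**2)/2 = 7/2 + (-w/2 - w**2/2) = 7/2 - w/2 - w**2/2)
p(g) = 18*g
Y = 1943547/190060 (Y = -668/(-65) + (7/2 - 1/2*12 - 1/2*12**2)/1462 = -668*(-1/65) + (7/2 - 6 - 1/2*144)*(1/1462) = 668/65 + (7/2 - 6 - 72)*(1/1462) = 668/65 - 149/2*1/1462 = 668/65 - 149/2924 = 1943547/190060 ≈ 10.226)
(1184 + p(-33)) + Y = (1184 + 18*(-33)) + 1943547/190060 = (1184 - 594) + 1943547/190060 = 590 + 1943547/190060 = 114078947/190060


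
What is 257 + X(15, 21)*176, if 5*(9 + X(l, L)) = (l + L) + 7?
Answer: 933/5 ≈ 186.60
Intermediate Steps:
X(l, L) = -38/5 + L/5 + l/5 (X(l, L) = -9 + ((l + L) + 7)/5 = -9 + ((L + l) + 7)/5 = -9 + (7 + L + l)/5 = -9 + (7/5 + L/5 + l/5) = -38/5 + L/5 + l/5)
257 + X(15, 21)*176 = 257 + (-38/5 + (⅕)*21 + (⅕)*15)*176 = 257 + (-38/5 + 21/5 + 3)*176 = 257 - ⅖*176 = 257 - 352/5 = 933/5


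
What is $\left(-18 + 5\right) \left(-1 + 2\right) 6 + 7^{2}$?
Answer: $-29$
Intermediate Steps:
$\left(-18 + 5\right) \left(-1 + 2\right) 6 + 7^{2} = - 13 \cdot 1 \cdot 6 + 49 = \left(-13\right) 6 + 49 = -78 + 49 = -29$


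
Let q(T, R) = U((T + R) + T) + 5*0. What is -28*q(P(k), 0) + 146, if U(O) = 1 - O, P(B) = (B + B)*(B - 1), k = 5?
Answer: 2358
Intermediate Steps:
P(B) = 2*B*(-1 + B) (P(B) = (2*B)*(-1 + B) = 2*B*(-1 + B))
q(T, R) = 1 - R - 2*T (q(T, R) = (1 - ((T + R) + T)) + 5*0 = (1 - ((R + T) + T)) + 0 = (1 - (R + 2*T)) + 0 = (1 + (-R - 2*T)) + 0 = (1 - R - 2*T) + 0 = 1 - R - 2*T)
-28*q(P(k), 0) + 146 = -28*(1 - 1*0 - 4*5*(-1 + 5)) + 146 = -28*(1 + 0 - 4*5*4) + 146 = -28*(1 + 0 - 2*40) + 146 = -28*(1 + 0 - 80) + 146 = -28*(-79) + 146 = 2212 + 146 = 2358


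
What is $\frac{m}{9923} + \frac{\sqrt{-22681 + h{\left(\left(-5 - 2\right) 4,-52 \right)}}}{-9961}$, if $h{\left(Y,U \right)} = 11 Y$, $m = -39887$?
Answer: $- \frac{39887}{9923} - \frac{i \sqrt{22989}}{9961} \approx -4.0197 - 0.015221 i$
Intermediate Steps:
$\frac{m}{9923} + \frac{\sqrt{-22681 + h{\left(\left(-5 - 2\right) 4,-52 \right)}}}{-9961} = - \frac{39887}{9923} + \frac{\sqrt{-22681 + 11 \left(-5 - 2\right) 4}}{-9961} = \left(-39887\right) \frac{1}{9923} + \sqrt{-22681 + 11 \left(\left(-7\right) 4\right)} \left(- \frac{1}{9961}\right) = - \frac{39887}{9923} + \sqrt{-22681 + 11 \left(-28\right)} \left(- \frac{1}{9961}\right) = - \frac{39887}{9923} + \sqrt{-22681 - 308} \left(- \frac{1}{9961}\right) = - \frac{39887}{9923} + \sqrt{-22989} \left(- \frac{1}{9961}\right) = - \frac{39887}{9923} + i \sqrt{22989} \left(- \frac{1}{9961}\right) = - \frac{39887}{9923} - \frac{i \sqrt{22989}}{9961}$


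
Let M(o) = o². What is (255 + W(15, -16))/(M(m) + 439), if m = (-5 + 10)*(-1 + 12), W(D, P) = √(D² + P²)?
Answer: 255/3464 + √481/3464 ≈ 0.079946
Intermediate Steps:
m = 55 (m = 5*11 = 55)
(255 + W(15, -16))/(M(m) + 439) = (255 + √(15² + (-16)²))/(55² + 439) = (255 + √(225 + 256))/(3025 + 439) = (255 + √481)/3464 = (255 + √481)*(1/3464) = 255/3464 + √481/3464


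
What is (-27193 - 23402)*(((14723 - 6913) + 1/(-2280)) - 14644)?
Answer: 52556470333/152 ≈ 3.4577e+8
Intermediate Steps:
(-27193 - 23402)*(((14723 - 6913) + 1/(-2280)) - 14644) = -50595*((7810 - 1/2280) - 14644) = -50595*(17806799/2280 - 14644) = -50595*(-15581521/2280) = 52556470333/152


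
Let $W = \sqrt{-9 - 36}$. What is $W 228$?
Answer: $684 i \sqrt{5} \approx 1529.5 i$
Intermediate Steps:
$W = 3 i \sqrt{5}$ ($W = \sqrt{-45} = 3 i \sqrt{5} \approx 6.7082 i$)
$W 228 = 3 i \sqrt{5} \cdot 228 = 684 i \sqrt{5}$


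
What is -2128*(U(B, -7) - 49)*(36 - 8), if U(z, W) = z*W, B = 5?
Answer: 5005056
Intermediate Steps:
U(z, W) = W*z
-2128*(U(B, -7) - 49)*(36 - 8) = -2128*(-7*5 - 49)*(36 - 8) = -2128*(-35 - 49)*28 = -(-178752)*28 = -2128*(-2352) = 5005056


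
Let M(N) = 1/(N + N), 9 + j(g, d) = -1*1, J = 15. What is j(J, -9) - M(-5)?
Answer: -99/10 ≈ -9.9000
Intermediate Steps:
j(g, d) = -10 (j(g, d) = -9 - 1*1 = -9 - 1 = -10)
M(N) = 1/(2*N)
j(J, -9) - M(-5) = -10 - 1/(2*(-5)) = -10 - (-1)/(2*5) = -10 - 1*(-⅒) = -10 + ⅒ = -99/10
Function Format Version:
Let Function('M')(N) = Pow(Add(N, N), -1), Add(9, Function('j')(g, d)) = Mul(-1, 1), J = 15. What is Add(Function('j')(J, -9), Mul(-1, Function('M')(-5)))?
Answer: Rational(-99, 10) ≈ -9.9000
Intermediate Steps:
Function('j')(g, d) = -10 (Function('j')(g, d) = Add(-9, Mul(-1, 1)) = Add(-9, -1) = -10)
Function('M')(N) = Mul(Rational(1, 2), Pow(N, -1)) (Function('M')(N) = Pow(Mul(2, N), -1) = Mul(Rational(1, 2), Pow(N, -1)))
Add(Function('j')(J, -9), Mul(-1, Function('M')(-5))) = Add(-10, Mul(-1, Mul(Rational(1, 2), Pow(-5, -1)))) = Add(-10, Mul(-1, Mul(Rational(1, 2), Rational(-1, 5)))) = Add(-10, Mul(-1, Rational(-1, 10))) = Add(-10, Rational(1, 10)) = Rational(-99, 10)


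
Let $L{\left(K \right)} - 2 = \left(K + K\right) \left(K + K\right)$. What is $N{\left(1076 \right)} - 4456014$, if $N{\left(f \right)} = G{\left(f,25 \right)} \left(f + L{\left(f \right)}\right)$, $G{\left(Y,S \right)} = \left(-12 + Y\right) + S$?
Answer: $5039990184$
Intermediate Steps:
$G{\left(Y,S \right)} = -12 + S + Y$
$L{\left(K \right)} = 2 + 4 K^{2}$ ($L{\left(K \right)} = 2 + \left(K + K\right) \left(K + K\right) = 2 + 2 K 2 K = 2 + 4 K^{2}$)
$N{\left(f \right)} = \left(13 + f\right) \left(2 + f + 4 f^{2}\right)$ ($N{\left(f \right)} = \left(-12 + 25 + f\right) \left(f + \left(2 + 4 f^{2}\right)\right) = \left(13 + f\right) \left(2 + f + 4 f^{2}\right)$)
$N{\left(1076 \right)} - 4456014 = \left(13 + 1076\right) \left(2 + 1076 + 4 \cdot 1076^{2}\right) - 4456014 = 1089 \left(2 + 1076 + 4 \cdot 1157776\right) - 4456014 = 1089 \left(2 + 1076 + 4631104\right) - 4456014 = 1089 \cdot 4632182 - 4456014 = 5044446198 - 4456014 = 5039990184$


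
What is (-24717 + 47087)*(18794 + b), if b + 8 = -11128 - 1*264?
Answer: 165403780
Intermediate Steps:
b = -11400 (b = -8 + (-11128 - 1*264) = -8 + (-11128 - 264) = -8 - 11392 = -11400)
(-24717 + 47087)*(18794 + b) = (-24717 + 47087)*(18794 - 11400) = 22370*7394 = 165403780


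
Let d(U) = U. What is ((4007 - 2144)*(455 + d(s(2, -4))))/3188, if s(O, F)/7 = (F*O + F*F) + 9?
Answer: 534681/1594 ≈ 335.43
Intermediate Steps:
s(O, F) = 63 + 7*F² + 7*F*O (s(O, F) = 7*((F*O + F*F) + 9) = 7*((F*O + F²) + 9) = 7*((F² + F*O) + 9) = 7*(9 + F² + F*O) = 63 + 7*F² + 7*F*O)
((4007 - 2144)*(455 + d(s(2, -4))))/3188 = ((4007 - 2144)*(455 + (63 + 7*(-4)² + 7*(-4)*2)))/3188 = (1863*(455 + (63 + 7*16 - 56)))*(1/3188) = (1863*(455 + (63 + 112 - 56)))*(1/3188) = (1863*(455 + 119))*(1/3188) = (1863*574)*(1/3188) = 1069362*(1/3188) = 534681/1594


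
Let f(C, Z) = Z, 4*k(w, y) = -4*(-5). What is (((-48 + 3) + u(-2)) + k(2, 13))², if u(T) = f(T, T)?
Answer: 1764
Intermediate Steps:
k(w, y) = 5 (k(w, y) = (-4*(-5))/4 = (¼)*20 = 5)
u(T) = T
(((-48 + 3) + u(-2)) + k(2, 13))² = (((-48 + 3) - 2) + 5)² = ((-45 - 2) + 5)² = (-47 + 5)² = (-42)² = 1764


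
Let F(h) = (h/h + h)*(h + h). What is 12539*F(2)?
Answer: 150468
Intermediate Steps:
F(h) = 2*h*(1 + h) (F(h) = (1 + h)*(2*h) = 2*h*(1 + h))
12539*F(2) = 12539*(2*2*(1 + 2)) = 12539*(2*2*3) = 12539*12 = 150468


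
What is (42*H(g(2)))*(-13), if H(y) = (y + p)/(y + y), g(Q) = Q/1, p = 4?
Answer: -819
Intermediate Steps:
g(Q) = Q (g(Q) = Q*1 = Q)
H(y) = (4 + y)/(2*y) (H(y) = (y + 4)/(y + y) = (4 + y)/((2*y)) = (4 + y)*(1/(2*y)) = (4 + y)/(2*y))
(42*H(g(2)))*(-13) = (42*((½)*(4 + 2)/2))*(-13) = (42*((½)*(½)*6))*(-13) = (42*(3/2))*(-13) = 63*(-13) = -819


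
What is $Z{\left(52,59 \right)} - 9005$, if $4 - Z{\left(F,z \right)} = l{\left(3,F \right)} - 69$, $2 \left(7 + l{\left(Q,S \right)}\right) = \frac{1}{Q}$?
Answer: $- \frac{53551}{6} \approx -8925.2$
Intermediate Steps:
$l{\left(Q,S \right)} = -7 + \frac{1}{2 Q}$
$Z{\left(F,z \right)} = \frac{479}{6}$ ($Z{\left(F,z \right)} = 4 - \left(\left(-7 + \frac{1}{2 \cdot 3}\right) - 69\right) = 4 - \left(\left(-7 + \frac{1}{2} \cdot \frac{1}{3}\right) - 69\right) = 4 - \left(\left(-7 + \frac{1}{6}\right) - 69\right) = 4 - \left(- \frac{41}{6} - 69\right) = 4 - - \frac{455}{6} = 4 + \frac{455}{6} = \frac{479}{6}$)
$Z{\left(52,59 \right)} - 9005 = \frac{479}{6} - 9005 = - \frac{53551}{6}$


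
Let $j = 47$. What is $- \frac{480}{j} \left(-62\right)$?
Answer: $\frac{29760}{47} \approx 633.19$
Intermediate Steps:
$- \frac{480}{j} \left(-62\right) = - \frac{480}{47} \left(-62\right) = \left(-480\right) \frac{1}{47} \left(-62\right) = \left(- \frac{480}{47}\right) \left(-62\right) = \frac{29760}{47}$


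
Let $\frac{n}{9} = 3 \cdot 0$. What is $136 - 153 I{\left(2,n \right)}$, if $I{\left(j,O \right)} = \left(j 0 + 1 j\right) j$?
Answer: $-476$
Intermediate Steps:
$n = 0$ ($n = 9 \cdot 3 \cdot 0 = 9 \cdot 0 = 0$)
$I{\left(j,O \right)} = j^{2}$ ($I{\left(j,O \right)} = \left(0 + j\right) j = j j = j^{2}$)
$136 - 153 I{\left(2,n \right)} = 136 - 153 \cdot 2^{2} = 136 - 612 = -476$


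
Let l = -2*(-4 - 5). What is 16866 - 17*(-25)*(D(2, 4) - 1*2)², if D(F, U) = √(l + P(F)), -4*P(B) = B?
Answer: 52007/2 - 850*√70 ≈ 18892.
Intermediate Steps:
l = 18 (l = -2*(-9) = 18)
P(B) = -B/4
D(F, U) = √(18 - F/4)
16866 - 17*(-25)*(D(2, 4) - 1*2)² = 16866 - 17*(-25)*(√(72 - 1*2)/2 - 1*2)² = 16866 - (-425)*(√(72 - 2)/2 - 2)² = 16866 - (-425)*(√70/2 - 2)² = 16866 - (-425)*(-2 + √70/2)² = 16866 + 425*(-2 + √70/2)²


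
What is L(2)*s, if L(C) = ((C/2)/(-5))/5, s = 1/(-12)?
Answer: 1/300 ≈ 0.0033333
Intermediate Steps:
s = -1/12 ≈ -0.083333
L(C) = -C/50 (L(C) = ((C*(½))*(-⅕))*(⅕) = ((C/2)*(-⅕))*(⅕) = -C/10*(⅕) = -C/50)
L(2)*s = -1/50*2*(-1/12) = -1/25*(-1/12) = 1/300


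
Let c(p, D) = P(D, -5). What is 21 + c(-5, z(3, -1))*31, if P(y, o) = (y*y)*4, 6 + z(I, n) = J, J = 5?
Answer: 145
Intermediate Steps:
z(I, n) = -1 (z(I, n) = -6 + 5 = -1)
P(y, o) = 4*y² (P(y, o) = y²*4 = 4*y²)
c(p, D) = 4*D²
21 + c(-5, z(3, -1))*31 = 21 + (4*(-1)²)*31 = 21 + (4*1)*31 = 21 + 4*31 = 21 + 124 = 145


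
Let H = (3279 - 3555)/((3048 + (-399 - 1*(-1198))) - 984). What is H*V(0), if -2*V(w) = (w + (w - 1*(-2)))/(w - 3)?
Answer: -92/2863 ≈ -0.032134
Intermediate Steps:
V(w) = -(2 + 2*w)/(2*(-3 + w)) (V(w) = -(w + (w - 1*(-2)))/(2*(w - 3)) = -(w + (w + 2))/(2*(-3 + w)) = -(w + (2 + w))/(2*(-3 + w)) = -(2 + 2*w)/(2*(-3 + w)))
H = -276/2863 (H = -276/((3048 + (-399 + 1198)) - 984) = -276/((3048 + 799) - 984) = -276/(3847 - 984) = -276/2863 ≈ -0.096402)
H*V(0) = -276*(-1 - 1*0)/(2863*(-3 + 0)) = -276*(-1 + 0)/(2863*(-3)) = -(-92)*(-1)/2863 = -276/2863*1/3 = -92/2863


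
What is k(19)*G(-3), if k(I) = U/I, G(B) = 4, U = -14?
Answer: -56/19 ≈ -2.9474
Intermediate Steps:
k(I) = -14/I
k(19)*G(-3) = -14/19*4 = -56/19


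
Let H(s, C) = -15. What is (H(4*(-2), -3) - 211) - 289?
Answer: -515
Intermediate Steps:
(H(4*(-2), -3) - 211) - 289 = (-15 - 211) - 289 = -226 - 289 = -515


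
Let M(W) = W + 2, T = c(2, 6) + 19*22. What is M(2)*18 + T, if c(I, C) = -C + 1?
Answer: 485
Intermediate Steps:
c(I, C) = 1 - C
T = 413 (T = (1 - 1*6) + 19*22 = (1 - 6) + 418 = -5 + 418 = 413)
M(W) = 2 + W
M(2)*18 + T = (2 + 2)*18 + 413 = 4*18 + 413 = 72 + 413 = 485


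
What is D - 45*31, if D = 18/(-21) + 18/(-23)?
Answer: -224859/161 ≈ -1396.6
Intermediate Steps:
D = -264/161 (D = 18*(-1/21) + 18*(-1/23) = -6/7 - 18/23 = -264/161 ≈ -1.6398)
D - 45*31 = -264/161 - 45*31 = -264/161 - 1395 = -224859/161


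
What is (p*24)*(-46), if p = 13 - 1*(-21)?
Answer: -37536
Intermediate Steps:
p = 34 (p = 13 + 21 = 34)
(p*24)*(-46) = (34*24)*(-46) = 816*(-46) = -37536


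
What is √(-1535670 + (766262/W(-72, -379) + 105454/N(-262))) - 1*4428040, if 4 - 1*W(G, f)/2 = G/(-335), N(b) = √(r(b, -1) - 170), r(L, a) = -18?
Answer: -4428040 + √(-1273676649310775 - 996114898564*I*√47)/29798 ≈ -4.428e+6 - 1197.7*I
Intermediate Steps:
N(b) = 2*I*√47 (N(b) = √(-18 - 170) = √(-188) = 2*I*√47)
W(G, f) = 8 + 2*G/335 (W(G, f) = 8 - 2*G/(-335) = 8 - 2*G*(-1)/335 = 8 - (-2)*G/335 = 8 + 2*G/335)
√(-1535670 + (766262/W(-72, -379) + 105454/N(-262))) - 1*4428040 = √(-1535670 + (766262/(8 + (2/335)*(-72)) + 105454/((2*I*√47)))) - 1*4428040 = √(-1535670 + (766262/(8 - 144/335) + 105454*(-I*√47/94))) - 4428040 = √(-1535670 + (766262/(2536/335) - 52727*I*√47/47)) - 4428040 = √(-1535670 + (766262*(335/2536) - 52727*I*√47/47)) - 4428040 = √(-1535670 + (128348885/1268 - 52727*I*√47/47)) - 4428040 = √(-1818880675/1268 - 52727*I*√47/47) - 4428040 = -4428040 + √(-1818880675/1268 - 52727*I*√47/47)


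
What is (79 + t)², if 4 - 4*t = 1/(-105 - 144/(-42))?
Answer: 51768535729/8088336 ≈ 6400.4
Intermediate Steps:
t = 2851/2844 (t = 1 - 1/(4*(-105 - 144/(-42))) = 1 - 1/(4*(-105 - 144*(-1/42))) = 1 - 1/(4*(-105 + 24/7)) = 1 - 1/(4*(-711/7)) = 1 - ¼*(-7/711) = 1 + 7/2844 = 2851/2844 ≈ 1.0025)
(79 + t)² = (79 + 2851/2844)² = (227527/2844)² = 51768535729/8088336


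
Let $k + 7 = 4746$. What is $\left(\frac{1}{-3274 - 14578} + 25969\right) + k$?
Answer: $\frac{548199215}{17852} \approx 30708.0$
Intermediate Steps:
$k = 4739$ ($k = -7 + 4746 = 4739$)
$\left(\frac{1}{-3274 - 14578} + 25969\right) + k = \left(\frac{1}{-3274 - 14578} + 25969\right) + 4739 = \left(\frac{1}{-17852} + 25969\right) + 4739 = \left(- \frac{1}{17852} + 25969\right) + 4739 = \frac{463598587}{17852} + 4739 = \frac{548199215}{17852}$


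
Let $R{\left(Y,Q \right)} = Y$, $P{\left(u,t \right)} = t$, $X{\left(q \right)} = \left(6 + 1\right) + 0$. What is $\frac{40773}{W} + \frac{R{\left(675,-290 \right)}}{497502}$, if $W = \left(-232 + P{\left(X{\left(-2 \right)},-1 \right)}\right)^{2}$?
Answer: $\frac{752640523}{1000329114} \approx 0.75239$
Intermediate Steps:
$X{\left(q \right)} = 7$ ($X{\left(q \right)} = 7 + 0 = 7$)
$W = 54289$ ($W = \left(-232 - 1\right)^{2} = \left(-233\right)^{2} = 54289$)
$\frac{40773}{W} + \frac{R{\left(675,-290 \right)}}{497502} = \frac{40773}{54289} + \frac{675}{497502} = 40773 \cdot \frac{1}{54289} + 675 \cdot \frac{1}{497502} = \frac{40773}{54289} + \frac{25}{18426} = \frac{752640523}{1000329114}$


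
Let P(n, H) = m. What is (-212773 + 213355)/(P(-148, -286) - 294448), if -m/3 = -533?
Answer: -582/292849 ≈ -0.0019874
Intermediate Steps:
m = 1599 (m = -3*(-533) = 1599)
P(n, H) = 1599
(-212773 + 213355)/(P(-148, -286) - 294448) = (-212773 + 213355)/(1599 - 294448) = 582/(-292849) = 582*(-1/292849) = -582/292849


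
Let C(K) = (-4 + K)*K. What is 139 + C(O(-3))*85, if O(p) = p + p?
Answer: 5239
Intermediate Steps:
O(p) = 2*p
C(K) = K*(-4 + K)
139 + C(O(-3))*85 = 139 + ((2*(-3))*(-4 + 2*(-3)))*85 = 139 - 6*(-4 - 6)*85 = 139 - 6*(-10)*85 = 139 + 60*85 = 139 + 5100 = 5239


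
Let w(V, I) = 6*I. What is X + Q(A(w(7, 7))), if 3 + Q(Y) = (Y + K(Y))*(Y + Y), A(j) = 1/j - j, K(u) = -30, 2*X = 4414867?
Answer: 976141625/441 ≈ 2.2135e+6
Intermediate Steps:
X = 4414867/2 (X = (½)*4414867 = 4414867/2 ≈ 2.2074e+6)
Q(Y) = -3 + 2*Y*(-30 + Y) (Q(Y) = -3 + (Y - 30)*(Y + Y) = -3 + (-30 + Y)*(2*Y) = -3 + 2*Y*(-30 + Y))
X + Q(A(w(7, 7))) = 4414867/2 + (-3 - 60*(1/(6*7) - 6*7) + 2*(1/(6*7) - 6*7)²) = 4414867/2 + (-3 - 60*(1/42 - 1*42) + 2*(1/42 - 1*42)²) = 4414867/2 + (-3 - 60*(1/42 - 42) + 2*(1/42 - 42)²) = 4414867/2 + (-3 - 60*(-1763/42) + 2*(-1763/42)²) = 4414867/2 + (-3 + 17630/7 + 2*(3108169/1764)) = 4414867/2 + (-3 + 17630/7 + 3108169/882) = 4414867/2 + 5326903/882 = 976141625/441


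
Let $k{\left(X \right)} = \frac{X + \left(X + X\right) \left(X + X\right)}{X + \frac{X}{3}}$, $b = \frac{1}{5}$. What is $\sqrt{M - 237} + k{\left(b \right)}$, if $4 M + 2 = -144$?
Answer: $\frac{27}{20} + \frac{i \sqrt{1094}}{2} \approx 1.35 + 16.538 i$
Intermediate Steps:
$M = - \frac{73}{2}$ ($M = - \frac{1}{2} + \frac{1}{4} \left(-144\right) = - \frac{1}{2} - 36 = - \frac{73}{2} \approx -36.5$)
$b = \frac{1}{5} \approx 0.2$
$k{\left(X \right)} = \frac{3 \left(X + 4 X^{2}\right)}{4 X}$ ($k{\left(X \right)} = \frac{X + 2 X 2 X}{X + X \frac{1}{3}} = \frac{X + 4 X^{2}}{X + \frac{X}{3}} = \frac{X + 4 X^{2}}{\frac{4}{3} X} = \left(X + 4 X^{2}\right) \frac{3}{4 X} = \frac{3 \left(X + 4 X^{2}\right)}{4 X}$)
$\sqrt{M - 237} + k{\left(b \right)} = \sqrt{- \frac{73}{2} - 237} + \left(\frac{3}{4} + 3 \cdot \frac{1}{5}\right) = \sqrt{- \frac{547}{2}} + \left(\frac{3}{4} + \frac{3}{5}\right) = \frac{i \sqrt{1094}}{2} + \frac{27}{20} = \frac{27}{20} + \frac{i \sqrt{1094}}{2}$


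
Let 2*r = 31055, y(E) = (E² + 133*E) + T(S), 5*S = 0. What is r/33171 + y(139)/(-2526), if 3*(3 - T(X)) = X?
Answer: -202501036/13964991 ≈ -14.501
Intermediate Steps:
S = 0 (S = (⅕)*0 = 0)
T(X) = 3 - X/3
y(E) = 3 + E² + 133*E (y(E) = (E² + 133*E) + (3 - ⅓*0) = (E² + 133*E) + (3 + 0) = (E² + 133*E) + 3 = 3 + E² + 133*E)
r = 31055/2 (r = (½)*31055 = 31055/2 ≈ 15528.)
r/33171 + y(139)/(-2526) = (31055/2)/33171 + (3 + 139² + 133*139)/(-2526) = (31055/2)*(1/33171) + (3 + 19321 + 18487)*(-1/2526) = 31055/66342 + 37811*(-1/2526) = 31055/66342 - 37811/2526 = -202501036/13964991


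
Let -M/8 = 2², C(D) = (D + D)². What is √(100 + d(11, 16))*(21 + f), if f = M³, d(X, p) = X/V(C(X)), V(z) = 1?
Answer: -32747*√111 ≈ -3.4501e+5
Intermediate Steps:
C(D) = 4*D² (C(D) = (2*D)² = 4*D²)
M = -32 (M = -8*2² = -8*4 = -32)
d(X, p) = X (d(X, p) = X/1 = X*1 = X)
f = -32768 (f = (-32)³ = -32768)
√(100 + d(11, 16))*(21 + f) = √(100 + 11)*(21 - 32768) = √111*(-32747) = -32747*√111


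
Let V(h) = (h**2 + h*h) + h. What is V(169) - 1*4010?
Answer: 53281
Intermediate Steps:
V(h) = h + 2*h**2 (V(h) = (h**2 + h**2) + h = 2*h**2 + h = h + 2*h**2)
V(169) - 1*4010 = 169*(1 + 2*169) - 1*4010 = 169*(1 + 338) - 4010 = 169*339 - 4010 = 57291 - 4010 = 53281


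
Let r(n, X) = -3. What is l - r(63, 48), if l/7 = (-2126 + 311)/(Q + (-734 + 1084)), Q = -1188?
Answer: 15219/838 ≈ 18.161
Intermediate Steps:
l = 12705/838 (l = 7*((-2126 + 311)/(-1188 + (-734 + 1084))) = 7*(-1815/(-1188 + 350)) = 7*(-1815/(-838)) = 7*(-1815*(-1/838)) = 7*(1815/838) = 12705/838 ≈ 15.161)
l - r(63, 48) = 12705/838 - 1*(-3) = 12705/838 + 3 = 15219/838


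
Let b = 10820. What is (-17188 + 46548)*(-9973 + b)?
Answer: 24867920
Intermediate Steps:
(-17188 + 46548)*(-9973 + b) = (-17188 + 46548)*(-9973 + 10820) = 29360*847 = 24867920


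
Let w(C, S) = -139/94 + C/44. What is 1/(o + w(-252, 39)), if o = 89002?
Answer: 1034/92020617 ≈ 1.1237e-5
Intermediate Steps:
w(C, S) = -139/94 + C/44 (w(C, S) = -139*1/94 + C*(1/44) = -139/94 + C/44)
1/(o + w(-252, 39)) = 1/(89002 + (-139/94 + (1/44)*(-252))) = 1/(89002 + (-139/94 - 63/11)) = 1/(89002 - 7451/1034) = 1/(92020617/1034) = 1034/92020617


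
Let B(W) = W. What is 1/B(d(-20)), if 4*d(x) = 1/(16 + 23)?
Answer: 156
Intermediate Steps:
d(x) = 1/156 (d(x) = 1/(4*(16 + 23)) = (¼)/39 = (¼)*(1/39) = 1/156)
1/B(d(-20)) = 1/(1/156) = 156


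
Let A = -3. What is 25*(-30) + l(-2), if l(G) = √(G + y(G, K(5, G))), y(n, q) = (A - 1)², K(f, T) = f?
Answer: -750 + √14 ≈ -746.26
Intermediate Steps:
y(n, q) = 16 (y(n, q) = (-3 - 1)² = (-4)² = 16)
l(G) = √(16 + G) (l(G) = √(G + 16) = √(16 + G))
25*(-30) + l(-2) = 25*(-30) + √(16 - 2) = -750 + √14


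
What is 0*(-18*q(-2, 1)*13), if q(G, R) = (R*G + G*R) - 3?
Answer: 0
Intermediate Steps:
q(G, R) = -3 + 2*G*R (q(G, R) = (G*R + G*R) - 3 = 2*G*R - 3 = -3 + 2*G*R)
0*(-18*q(-2, 1)*13) = 0*(-18*(-3 + 2*(-2)*1)*13) = 0*(-18*(-3 - 4)*13) = 0*(-18*(-7)*13) = 0*(126*13) = 0*1638 = 0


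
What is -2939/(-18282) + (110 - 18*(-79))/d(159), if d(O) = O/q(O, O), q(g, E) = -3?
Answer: -27852257/968946 ≈ -28.745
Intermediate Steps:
d(O) = -O/3 (d(O) = O/(-3) = O*(-1/3) = -O/3)
-2939/(-18282) + (110 - 18*(-79))/d(159) = -2939/(-18282) + (110 - 18*(-79))/((-1/3*159)) = -2939*(-1/18282) + (110 + 1422)/(-53) = 2939/18282 + 1532*(-1/53) = 2939/18282 - 1532/53 = -27852257/968946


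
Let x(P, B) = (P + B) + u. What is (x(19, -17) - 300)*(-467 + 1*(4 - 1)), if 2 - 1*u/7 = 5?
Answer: 148016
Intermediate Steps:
u = -21 (u = 14 - 7*5 = 14 - 35 = -21)
x(P, B) = -21 + B + P (x(P, B) = (P + B) - 21 = (B + P) - 21 = -21 + B + P)
(x(19, -17) - 300)*(-467 + 1*(4 - 1)) = ((-21 - 17 + 19) - 300)*(-467 + 1*(4 - 1)) = (-19 - 300)*(-467 + 1*3) = -319*(-467 + 3) = -319*(-464) = 148016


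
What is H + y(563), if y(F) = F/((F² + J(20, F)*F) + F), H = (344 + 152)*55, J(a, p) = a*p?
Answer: 322558721/11824 ≈ 27280.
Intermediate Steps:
H = 27280 (H = 496*55 = 27280)
y(F) = F/(F + 21*F²) (y(F) = F/((F² + (20*F)*F) + F) = F/((F² + 20*F²) + F) = F/(21*F² + F) = F/(F + 21*F²))
H + y(563) = 27280 + 1/(1 + 21*563) = 27280 + 1/(1 + 11823) = 27280 + 1/11824 = 322558721/11824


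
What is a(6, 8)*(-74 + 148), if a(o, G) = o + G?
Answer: 1036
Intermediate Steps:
a(o, G) = G + o
a(6, 8)*(-74 + 148) = (8 + 6)*(-74 + 148) = 14*74 = 1036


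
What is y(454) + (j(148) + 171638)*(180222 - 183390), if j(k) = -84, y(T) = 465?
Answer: -543482607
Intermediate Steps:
y(454) + (j(148) + 171638)*(180222 - 183390) = 465 + (-84 + 171638)*(180222 - 183390) = 465 + 171554*(-3168) = 465 - 543483072 = -543482607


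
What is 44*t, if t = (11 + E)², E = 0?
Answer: 5324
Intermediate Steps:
t = 121 (t = (11 + 0)² = 11² = 121)
44*t = 44*121 = 5324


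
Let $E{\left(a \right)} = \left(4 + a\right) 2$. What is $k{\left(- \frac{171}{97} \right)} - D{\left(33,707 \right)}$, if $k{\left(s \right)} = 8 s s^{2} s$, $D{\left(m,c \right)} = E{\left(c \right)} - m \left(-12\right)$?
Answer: $- \frac{154105944210}{88529281} \approx -1740.7$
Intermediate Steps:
$E{\left(a \right)} = 8 + 2 a$
$D{\left(m,c \right)} = 8 + 2 c + 12 m$ ($D{\left(m,c \right)} = \left(8 + 2 c\right) - m \left(-12\right) = \left(8 + 2 c\right) - - 12 m = \left(8 + 2 c\right) + 12 m = 8 + 2 c + 12 m$)
$k{\left(s \right)} = 8 s^{4}$ ($k{\left(s \right)} = 8 s^{3} s = 8 s^{4}$)
$k{\left(- \frac{171}{97} \right)} - D{\left(33,707 \right)} = 8 \left(- \frac{171}{97}\right)^{4} - \left(8 + 2 \cdot 707 + 12 \cdot 33\right) = 8 \left(\left(-171\right) \frac{1}{97}\right)^{4} - \left(8 + 1414 + 396\right) = 8 \left(- \frac{171}{97}\right)^{4} - 1818 = 8 \cdot \frac{855036081}{88529281} - 1818 = \frac{6840288648}{88529281} - 1818 = - \frac{154105944210}{88529281}$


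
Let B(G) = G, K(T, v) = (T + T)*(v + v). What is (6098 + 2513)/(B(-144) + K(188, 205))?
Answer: 8611/154016 ≈ 0.055910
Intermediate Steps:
K(T, v) = 4*T*v (K(T, v) = (2*T)*(2*v) = 4*T*v)
(6098 + 2513)/(B(-144) + K(188, 205)) = (6098 + 2513)/(-144 + 4*188*205) = 8611/(-144 + 154160) = 8611/154016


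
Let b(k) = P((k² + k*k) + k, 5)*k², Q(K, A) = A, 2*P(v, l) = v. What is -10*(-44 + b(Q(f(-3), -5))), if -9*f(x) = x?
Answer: -5185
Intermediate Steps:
P(v, l) = v/2
f(x) = -x/9
b(k) = k²*(k² + k/2) (b(k) = (((k² + k*k) + k)/2)*k² = (((k² + k²) + k)/2)*k² = ((2*k² + k)/2)*k² = ((k + 2*k²)/2)*k² = (k² + k/2)*k² = k²*(k² + k/2))
-10*(-44 + b(Q(f(-3), -5))) = -10*(-44 + (-5)³*(½ - 5)) = -10*(-44 - 125*(-9/2)) = -10*(-44 + 1125/2) = -10*1037/2 = -5185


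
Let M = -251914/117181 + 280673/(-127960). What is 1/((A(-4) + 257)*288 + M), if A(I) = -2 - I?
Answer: 14994480760/1118403184391667 ≈ 1.3407e-5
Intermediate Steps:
M = -65124458253/14994480760 (M = -251914*1/117181 + 280673*(-1/127960) = -251914/117181 - 280673/127960 = -65124458253/14994480760 ≈ -4.3432)
1/((A(-4) + 257)*288 + M) = 1/(((-2 - 1*(-4)) + 257)*288 - 65124458253/14994480760) = 1/(((-2 + 4) + 257)*288 - 65124458253/14994480760) = 1/((2 + 257)*288 - 65124458253/14994480760) = 1/(259*288 - 65124458253/14994480760) = 1/(74592 - 65124458253/14994480760) = 1/(1118403184391667/14994480760) = 14994480760/1118403184391667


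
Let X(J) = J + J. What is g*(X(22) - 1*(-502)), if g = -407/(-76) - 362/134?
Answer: 3689049/2546 ≈ 1449.0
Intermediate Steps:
X(J) = 2*J
g = 13513/5092 (g = -407*(-1/76) - 362*1/134 = 407/76 - 181/67 = 13513/5092 ≈ 2.6538)
g*(X(22) - 1*(-502)) = 13513*(2*22 - 1*(-502))/5092 = 13513*(44 + 502)/5092 = (13513/5092)*546 = 3689049/2546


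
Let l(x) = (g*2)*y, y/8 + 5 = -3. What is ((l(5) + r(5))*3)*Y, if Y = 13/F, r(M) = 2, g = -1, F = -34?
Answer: -2535/17 ≈ -149.12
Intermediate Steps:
y = -64 (y = -40 + 8*(-3) = -40 - 24 = -64)
l(x) = 128 (l(x) = -1*2*(-64) = -2*(-64) = 128)
Y = -13/34 (Y = 13/(-34) = 13*(-1/34) = -13/34 ≈ -0.38235)
((l(5) + r(5))*3)*Y = ((128 + 2)*3)*(-13/34) = (130*3)*(-13/34) = 390*(-13/34) = -2535/17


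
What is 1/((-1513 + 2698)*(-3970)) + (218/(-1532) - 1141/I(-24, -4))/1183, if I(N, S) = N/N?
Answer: -1028057804482/1065767273025 ≈ -0.96462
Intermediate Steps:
I(N, S) = 1
1/((-1513 + 2698)*(-3970)) + (218/(-1532) - 1141/I(-24, -4))/1183 = 1/((-1513 + 2698)*(-3970)) + (218/(-1532) - 1141/1)/1183 = -1/3970/1185 + (218*(-1/1532) - 1141*1)*(1/1183) = (1/1185)*(-1/3970) + (-109/766 - 1141)*(1/1183) = -1/4704450 - 874115/766*1/1183 = -1/4704450 - 874115/906178 = -1028057804482/1065767273025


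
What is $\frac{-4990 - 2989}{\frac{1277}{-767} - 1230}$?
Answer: $\frac{6119893}{944687} \approx 6.4782$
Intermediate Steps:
$\frac{-4990 - 2989}{\frac{1277}{-767} - 1230} = - \frac{7979}{1277 \left(- \frac{1}{767}\right) - 1230} = - \frac{7979}{- \frac{1277}{767} - 1230} = - \frac{7979}{- \frac{944687}{767}} = \left(-7979\right) \left(- \frac{767}{944687}\right) = \frac{6119893}{944687}$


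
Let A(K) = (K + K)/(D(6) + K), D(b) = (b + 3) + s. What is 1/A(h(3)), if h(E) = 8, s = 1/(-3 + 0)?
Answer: 25/24 ≈ 1.0417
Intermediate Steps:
s = -1/3 (s = 1/(-3) = -1/3 ≈ -0.33333)
D(b) = 8/3 + b (D(b) = (b + 3) - 1/3 = (3 + b) - 1/3 = 8/3 + b)
A(K) = 2*K/(26/3 + K) (A(K) = (K + K)/((8/3 + 6) + K) = (2*K)/(26/3 + K) = 2*K/(26/3 + K))
1/A(h(3)) = 1/(6*8/(26 + 3*8)) = 1/(6*8/(26 + 24)) = 1/(6*8/50) = 1/(6*8*(1/50)) = 1/(24/25) = 25/24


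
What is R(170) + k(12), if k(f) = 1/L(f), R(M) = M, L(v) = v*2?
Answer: 4081/24 ≈ 170.04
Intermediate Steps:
L(v) = 2*v
k(f) = 1/(2*f)
R(170) + k(12) = 170 + (½)/12 = 170 + (½)*(1/12) = 170 + 1/24 = 4081/24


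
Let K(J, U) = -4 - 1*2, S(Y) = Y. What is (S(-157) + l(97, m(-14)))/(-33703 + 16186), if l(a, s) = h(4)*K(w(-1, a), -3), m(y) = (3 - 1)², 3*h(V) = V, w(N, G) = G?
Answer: 55/5839 ≈ 0.0094194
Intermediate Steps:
h(V) = V/3
K(J, U) = -6 (K(J, U) = -4 - 2 = -6)
m(y) = 4 (m(y) = 2² = 4)
l(a, s) = -8 (l(a, s) = ((⅓)*4)*(-6) = (4/3)*(-6) = -8)
(S(-157) + l(97, m(-14)))/(-33703 + 16186) = (-157 - 8)/(-33703 + 16186) = -165/(-17517) = -165*(-1/17517) = 55/5839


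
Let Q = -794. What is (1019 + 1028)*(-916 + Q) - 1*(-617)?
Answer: -3499753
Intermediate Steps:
(1019 + 1028)*(-916 + Q) - 1*(-617) = (1019 + 1028)*(-916 - 794) - 1*(-617) = 2047*(-1710) + 617 = -3500370 + 617 = -3499753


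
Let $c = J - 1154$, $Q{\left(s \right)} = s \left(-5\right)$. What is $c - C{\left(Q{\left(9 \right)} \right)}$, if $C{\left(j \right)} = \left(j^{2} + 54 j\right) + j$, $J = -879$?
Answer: $-1583$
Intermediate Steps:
$Q{\left(s \right)} = - 5 s$
$C{\left(j \right)} = j^{2} + 55 j$
$c = -2033$ ($c = -879 - 1154 = -2033$)
$c - C{\left(Q{\left(9 \right)} \right)} = -2033 - \left(-5\right) 9 \left(55 - 45\right) = -2033 - - 45 \left(55 - 45\right) = -2033 - \left(-45\right) 10 = -2033 - -450 = -2033 + 450 = -1583$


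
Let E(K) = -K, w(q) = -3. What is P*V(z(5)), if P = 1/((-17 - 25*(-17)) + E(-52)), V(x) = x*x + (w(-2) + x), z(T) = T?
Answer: 27/460 ≈ 0.058696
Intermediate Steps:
V(x) = -3 + x + x**2 (V(x) = x*x + (-3 + x) = x**2 + (-3 + x) = -3 + x + x**2)
P = 1/460 (P = 1/((-17 - 25*(-17)) - 1*(-52)) = 1/((-17 + 425) + 52) = 1/(408 + 52) = 1/460 ≈ 0.0021739)
P*V(z(5)) = (-3 + 5 + 5**2)/460 = (-3 + 5 + 25)/460 = (1/460)*27 = 27/460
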